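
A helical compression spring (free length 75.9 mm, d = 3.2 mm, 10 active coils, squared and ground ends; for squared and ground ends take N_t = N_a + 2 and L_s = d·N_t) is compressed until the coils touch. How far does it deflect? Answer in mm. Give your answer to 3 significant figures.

N_t = 12; L_s = 3.2·12 = 38.4 mm
δ_solid = L₀ − L_s = 75.9 − 38.4 = 37.5 mm

37.5 mm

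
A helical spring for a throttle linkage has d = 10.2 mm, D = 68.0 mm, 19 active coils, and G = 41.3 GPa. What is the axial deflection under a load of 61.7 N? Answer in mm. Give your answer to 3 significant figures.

k = Gd⁴/(8D³N_a) = (41.3×10³)(10.2⁴)/(8·68.0³·19) = 9.3536 N/mm
δ = F/k = 61.7 / 9.3536 = 6.5964 mm

6.60 mm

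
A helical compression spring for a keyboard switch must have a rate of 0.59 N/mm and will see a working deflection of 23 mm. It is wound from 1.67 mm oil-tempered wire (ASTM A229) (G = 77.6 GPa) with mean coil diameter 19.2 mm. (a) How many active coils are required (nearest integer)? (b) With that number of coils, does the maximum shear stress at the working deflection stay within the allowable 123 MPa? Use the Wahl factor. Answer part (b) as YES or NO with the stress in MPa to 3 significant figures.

N_a = Gd⁴/(8D³k) = (77.6×10³)(1.67⁴)/(8·19.2³·0.59) = 18.07 → N_a = 18
Actual rate k = Gd⁴/(8D³·18) = 0.59219 N/mm
Working load F = kδ = 0.59219·23 = 13.62 N
C = 19.2/1.67 = 11.4970; K_W = (4C−1)/(4C−4)+0.615/C = 1.1249
τ_max = K_W·8FD/(πd³) = 1.1249·142.98 = 160.85 MPa
τ_max > 123 MPa → exceeds allowable

(a) 18 coils; (b) NO, τ_max = 161 MPa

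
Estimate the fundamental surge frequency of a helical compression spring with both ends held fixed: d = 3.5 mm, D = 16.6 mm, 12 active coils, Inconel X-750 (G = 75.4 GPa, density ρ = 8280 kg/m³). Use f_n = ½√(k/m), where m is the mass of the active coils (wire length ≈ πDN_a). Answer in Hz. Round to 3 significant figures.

359 Hz

k = Gd⁴/(8D³N_a) = (75.4×10³)(3.5⁴)/(8·16.6³·12) = 25.766 N/mm = 25766 N/m
Wire length L = πDN_a = π·16.6·12 = 625.81 mm
m = ρ·(πd²/4)·L = 8280 × 9.6211×10⁻⁶ m² × 0.62581 m = 0.049853 kg
f_n = ½√(k/m) = 0.5·√(25766/0.049853) = 0.5·√(5.1684e+05) = 359.46 Hz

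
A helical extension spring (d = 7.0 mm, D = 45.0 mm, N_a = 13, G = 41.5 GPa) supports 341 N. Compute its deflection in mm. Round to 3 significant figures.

k = Gd⁴/(8D³N_a) = (41.5×10³)(7.0⁴)/(8·45.0³·13) = 10.514 N/mm
δ = F/k = 341 / 10.514 = 32.433 mm

32.4 mm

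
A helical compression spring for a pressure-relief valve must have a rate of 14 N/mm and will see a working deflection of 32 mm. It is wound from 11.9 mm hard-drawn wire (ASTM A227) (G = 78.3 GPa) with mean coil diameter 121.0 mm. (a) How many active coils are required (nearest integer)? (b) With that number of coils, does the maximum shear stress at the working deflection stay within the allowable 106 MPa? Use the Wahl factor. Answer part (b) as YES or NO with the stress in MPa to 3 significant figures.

(a) 8 coils; (b) YES, τ_max = 92.6 MPa

N_a = Gd⁴/(8D³k) = (78.3×10³)(11.9⁴)/(8·121.0³·14) = 7.914 → N_a = 8
Actual rate k = Gd⁴/(8D³·8) = 13.849 N/mm
Working load F = kδ = 13.849·32 = 443.16 N
C = 121.0/11.9 = 10.1681; K_W = (4C−1)/(4C−4)+0.615/C = 1.1423
τ_max = K_W·8FD/(πd³) = 1.1423·81.03 = 92.56 MPa
τ_max ≤ 106 MPa → acceptable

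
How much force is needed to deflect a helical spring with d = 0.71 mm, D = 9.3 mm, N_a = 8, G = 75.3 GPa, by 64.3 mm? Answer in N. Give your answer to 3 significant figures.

23.9 N

k = Gd⁴/(8D³N_a) = (75.3×10³)(0.71⁴)/(8·9.3³·8) = 0.37171 N/mm
F = k·δ = 0.37171 × 64.3 = 23.901 N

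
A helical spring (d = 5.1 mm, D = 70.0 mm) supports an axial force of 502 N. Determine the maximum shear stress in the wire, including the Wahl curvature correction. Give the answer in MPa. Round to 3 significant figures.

Spring index C = D/d = 70.0/5.1 = 13.7255
K_W = (4C−1)/(4C−4) + 0.615/C = 53.902/50.902 + 0.0448 = 1.1037
τ₀ = 8FD/(πd³) = 8·502·70.0/(π·5.1³) = 281120/416.74 = 674.58 MPa
τ_max = K·τ₀ = 1.1037 × 674.58 = 744.56 MPa

745 MPa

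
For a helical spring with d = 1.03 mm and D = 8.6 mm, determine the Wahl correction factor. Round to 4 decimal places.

1.1757

C = D/d = 8.6/1.03 = 8.3495
K_W = (4C−1)/(4C−4) + 0.615/C = 32.398/29.398 + 0.0737 = 1.1757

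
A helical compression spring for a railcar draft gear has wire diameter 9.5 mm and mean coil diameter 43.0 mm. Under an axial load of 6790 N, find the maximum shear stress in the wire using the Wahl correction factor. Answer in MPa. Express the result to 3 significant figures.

Spring index C = D/d = 43.0/9.5 = 4.5263
K_W = (4C−1)/(4C−4) + 0.615/C = 17.105/14.105 + 0.1359 = 1.3486
τ₀ = 8FD/(πd³) = 8·6790·43.0/(π·9.5³) = 2.33576e+06/2693.5 = 867.18 MPa
τ_max = K·τ₀ = 1.3486 × 867.18 = 1169.4 MPa

1170 MPa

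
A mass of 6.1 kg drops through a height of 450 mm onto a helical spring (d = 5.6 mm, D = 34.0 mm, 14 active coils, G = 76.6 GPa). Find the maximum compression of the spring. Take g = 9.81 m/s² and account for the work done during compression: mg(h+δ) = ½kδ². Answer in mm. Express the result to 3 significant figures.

k = Gd⁴/(8D³N_a) = (76.6×10³)(5.6⁴)/(8·34.0³·14) = 17.113 N/mm
W = mg = 6.1 × 9.81 = 59.841 N
½kδ² − Wδ − Wh = 0 → δ = (W + √(W² + 2kWh))/k
δ = (59.841 + √(3580.9 + 921653))/17.113 = (59.841 + 961.89)/17.113 = 59.705 mm

59.7 mm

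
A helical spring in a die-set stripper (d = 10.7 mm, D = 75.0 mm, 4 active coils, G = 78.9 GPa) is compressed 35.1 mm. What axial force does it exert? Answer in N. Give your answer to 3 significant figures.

k = Gd⁴/(8D³N_a) = (78.9×10³)(10.7⁴)/(8·75.0³·4) = 76.609 N/mm
F = k·δ = 76.609 × 35.1 = 2689 N

2690 N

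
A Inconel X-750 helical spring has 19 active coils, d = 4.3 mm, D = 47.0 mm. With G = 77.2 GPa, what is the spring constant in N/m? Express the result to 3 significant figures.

k = Gd⁴/(8D³N_a) = (77.2×10³ × 4.3⁴) / (8 × 47.0³ × 19)
  = 2.63931e+07 / 1.57811e+07 = 1.6725 N/mm = 1672.5 N/m

1670 N/m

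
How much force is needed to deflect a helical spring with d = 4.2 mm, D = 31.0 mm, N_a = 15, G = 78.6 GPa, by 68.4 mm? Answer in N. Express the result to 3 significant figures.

468 N

k = Gd⁴/(8D³N_a) = (78.6×10³)(4.2⁴)/(8·31.0³·15) = 6.8415 N/mm
F = k·δ = 6.8415 × 68.4 = 467.96 N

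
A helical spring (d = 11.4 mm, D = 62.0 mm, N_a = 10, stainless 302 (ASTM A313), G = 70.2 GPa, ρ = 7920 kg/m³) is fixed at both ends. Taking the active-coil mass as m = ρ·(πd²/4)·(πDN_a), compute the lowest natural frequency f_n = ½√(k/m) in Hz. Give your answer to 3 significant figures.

k = Gd⁴/(8D³N_a) = (70.2×10³)(11.4⁴)/(8·62.0³·10) = 62.186 N/mm = 62186 N/m
Wire length L = πDN_a = π·62.0·10 = 1947.8 mm
m = ρ·(πd²/4)·L = 7920 × 102.07×10⁻⁶ m² × 1.9478 m = 1.5746 kg
f_n = ½√(k/m) = 0.5·√(62186/1.5746) = 0.5·√(39493) = 99.365 Hz

99.4 Hz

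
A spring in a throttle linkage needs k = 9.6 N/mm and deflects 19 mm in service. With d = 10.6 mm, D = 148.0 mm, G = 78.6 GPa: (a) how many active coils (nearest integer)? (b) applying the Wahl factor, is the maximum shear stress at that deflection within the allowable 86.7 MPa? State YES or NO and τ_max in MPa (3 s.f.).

N_a = Gd⁴/(8D³k) = (78.6×10³)(10.6⁴)/(8·148.0³·9.6) = 3.986 → N_a = 4
Actual rate k = Gd⁴/(8D³·4) = 9.5656 N/mm
Working load F = kδ = 9.5656·19 = 181.75 N
C = 148.0/10.6 = 13.9623; K_W = (4C−1)/(4C−4)+0.615/C = 1.1019
τ_max = K_W·8FD/(πd³) = 1.1019·57.511 = 63.371 MPa
τ_max ≤ 86.7 MPa → acceptable

(a) 4 coils; (b) YES, τ_max = 63.4 MPa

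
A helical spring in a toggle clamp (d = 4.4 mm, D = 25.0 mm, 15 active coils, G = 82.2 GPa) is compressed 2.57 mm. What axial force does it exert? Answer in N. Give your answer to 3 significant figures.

k = Gd⁴/(8D³N_a) = (82.2×10³)(4.4⁴)/(8·25.0³·15) = 16.432 N/mm
F = k·δ = 16.432 × 2.57 = 42.229 N

42.2 N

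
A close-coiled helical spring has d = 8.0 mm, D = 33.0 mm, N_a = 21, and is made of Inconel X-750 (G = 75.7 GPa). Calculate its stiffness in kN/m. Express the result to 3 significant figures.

51.4 kN/m

k = Gd⁴/(8D³N_a) = (75.7×10³ × 8.0⁴) / (8 × 33.0³ × 21)
  = 3.10067e+08 / 6.03742e+06 = 51.358 N/mm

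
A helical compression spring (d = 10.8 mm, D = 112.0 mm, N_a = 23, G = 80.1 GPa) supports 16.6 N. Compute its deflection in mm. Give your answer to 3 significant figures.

3.94 mm

k = Gd⁴/(8D³N_a) = (80.1×10³)(10.8⁴)/(8·112.0³·23) = 4.2156 N/mm
δ = F/k = 16.6 / 4.2156 = 3.9378 mm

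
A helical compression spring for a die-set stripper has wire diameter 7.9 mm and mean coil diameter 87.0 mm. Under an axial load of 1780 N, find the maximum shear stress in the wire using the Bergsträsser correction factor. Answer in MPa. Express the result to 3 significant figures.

897 MPa

Spring index C = D/d = 87.0/7.9 = 11.0127
K_B = (4C+2)/(4C−3) = 46.051/41.051 = 1.1218
τ₀ = 8FD/(πd³) = 8·1780·87.0/(π·7.9³) = 1.23888e+06/1548.9 = 799.83 MPa
τ_max = K·τ₀ = 1.1218 × 799.83 = 897.25 MPa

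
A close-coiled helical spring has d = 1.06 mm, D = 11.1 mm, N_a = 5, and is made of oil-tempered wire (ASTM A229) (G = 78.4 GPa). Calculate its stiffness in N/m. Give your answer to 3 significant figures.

1810 N/m

k = Gd⁴/(8D³N_a) = (78.4×10³ × 1.06⁴) / (8 × 11.1³ × 5)
  = 98978.2 / 54705.2 = 1.8093 N/mm = 1809.3 N/m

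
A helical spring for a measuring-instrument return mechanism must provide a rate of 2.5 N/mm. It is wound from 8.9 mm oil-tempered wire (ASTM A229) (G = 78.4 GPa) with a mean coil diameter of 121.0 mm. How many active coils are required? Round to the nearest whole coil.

N_a = Gd⁴/(8D³k) = (78.4×10³ × 8.9⁴)/(8 × 121.0³ × 2.5)
    = 4.91899e+08 / 3.54312e+07 = 13.88 → 14 coils

14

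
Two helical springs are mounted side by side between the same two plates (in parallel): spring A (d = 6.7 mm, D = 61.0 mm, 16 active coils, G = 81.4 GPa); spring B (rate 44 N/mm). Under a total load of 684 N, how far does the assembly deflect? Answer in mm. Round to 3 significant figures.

13.8 mm

k_A = Gd⁴/(8D³N_a) = (81.4×10³)(6.7⁴)/(8·61.0³·16) = 5.6458 N/mm
Parallel: k_eq = 5.6458 + 44 = 49.646 N/mm
δ = F/k_eq = 684/49.646 = 13.778 mm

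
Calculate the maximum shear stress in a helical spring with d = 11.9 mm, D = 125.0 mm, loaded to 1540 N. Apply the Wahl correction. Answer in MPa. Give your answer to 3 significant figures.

Spring index C = D/d = 125.0/11.9 = 10.5042
K_W = (4C−1)/(4C−4) + 0.615/C = 41.017/38.017 + 0.0585 = 1.1375
τ₀ = 8FD/(πd³) = 8·1540·125.0/(π·11.9³) = 1.54e+06/5294.1 = 290.89 MPa
τ_max = K·τ₀ = 1.1375 × 290.89 = 330.88 MPa

331 MPa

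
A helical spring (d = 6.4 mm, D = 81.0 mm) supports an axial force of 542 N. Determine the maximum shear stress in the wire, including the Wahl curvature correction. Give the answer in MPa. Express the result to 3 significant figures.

475 MPa

Spring index C = D/d = 81.0/6.4 = 12.6562
K_W = (4C−1)/(4C−4) + 0.615/C = 49.625/46.625 + 0.0486 = 1.1129
τ₀ = 8FD/(πd³) = 8·542·81.0/(π·6.4³) = 351216/823.55 = 426.47 MPa
τ_max = K·τ₀ = 1.1129 × 426.47 = 474.63 MPa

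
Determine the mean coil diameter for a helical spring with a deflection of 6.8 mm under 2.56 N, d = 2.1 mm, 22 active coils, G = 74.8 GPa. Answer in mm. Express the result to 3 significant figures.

28.0 mm

Required rate k = F/δ = 2.56/6.8 = 0.37647 N/mm
D = (Gd⁴/(8N_a·k))^(1/3) = (74.8×10³·2.1⁴/(8·22·0.37647))^(1/3)
  = (21955.1)^(1/3) = 28.0013 mm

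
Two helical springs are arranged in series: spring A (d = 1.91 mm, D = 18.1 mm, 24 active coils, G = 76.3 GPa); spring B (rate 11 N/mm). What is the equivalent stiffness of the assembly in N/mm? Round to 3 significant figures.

k_A = Gd⁴/(8D³N_a) = (76.3×10³)(1.91⁴)/(8·18.1³·24) = 0.89191 N/mm
Series: 1/k_eq = 1/0.89191 + 1/11 = 1.2121; k_eq = 0.82502 N/mm

0.825 N/mm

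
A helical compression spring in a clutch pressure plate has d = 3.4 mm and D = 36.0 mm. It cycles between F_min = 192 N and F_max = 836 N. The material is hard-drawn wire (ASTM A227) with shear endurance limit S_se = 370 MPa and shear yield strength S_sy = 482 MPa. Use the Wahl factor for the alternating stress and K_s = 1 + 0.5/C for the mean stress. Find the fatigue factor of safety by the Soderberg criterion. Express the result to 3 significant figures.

0.204

C = D/d = 36.0/3.4 = 10.5882; K_W = (4C−1)/(4C−4)+0.615/C = 1.1363; K_s = 1+0.5/C = 1.0472
F_a = (F_max−F_min)/2 = 322 N; F_m = (F_max+F_min)/2 = 514 N
τ_a = K_W·8F_aD/(πd³) = 1.1363 × 751.04 = 853.41 MPa
τ_m = K_s·8F_mD/(πd³) = 1.0472 × 1198.9 = 1255.5 MPa
Soderberg: 1/n_f = τ_a/S_se + τ_m/S_sy = 853.41/370 + 1255.5/482 = 2.30651 + 2.60472 = 4.9112
n_f = 1/4.9112 = 0.2036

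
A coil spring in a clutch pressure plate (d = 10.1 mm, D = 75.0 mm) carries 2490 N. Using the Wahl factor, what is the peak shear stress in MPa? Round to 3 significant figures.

554 MPa

Spring index C = D/d = 75.0/10.1 = 7.4257
K_W = (4C−1)/(4C−4) + 0.615/C = 28.703/25.703 + 0.0828 = 1.1995
τ₀ = 8FD/(πd³) = 8·2490·75.0/(π·10.1³) = 1.494e+06/3236.8 = 461.57 MPa
τ_max = K·τ₀ = 1.1995 × 461.57 = 553.67 MPa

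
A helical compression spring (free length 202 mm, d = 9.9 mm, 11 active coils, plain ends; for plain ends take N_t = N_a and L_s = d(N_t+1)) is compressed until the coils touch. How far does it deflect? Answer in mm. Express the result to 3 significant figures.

N_t = 11; L_s = 9.9·12 = 118.8 mm
δ_solid = L₀ − L_s = 202 − 118.8 = 83.2 mm

83.2 mm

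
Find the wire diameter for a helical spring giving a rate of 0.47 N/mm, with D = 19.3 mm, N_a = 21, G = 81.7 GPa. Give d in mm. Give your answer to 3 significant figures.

d = (8D³N_a·k / G)^(1/4) = (8·19.3³·21·0.47 / (81.7×10³))^0.25
  = (6.948)^0.25 = 1.6235 mm

1.62 mm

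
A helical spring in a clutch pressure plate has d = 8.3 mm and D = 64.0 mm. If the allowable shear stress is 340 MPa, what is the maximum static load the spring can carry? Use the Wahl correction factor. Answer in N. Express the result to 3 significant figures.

1000 N

C = D/d = 64.0/8.3 = 7.7108
K_W = (4C−1)/(4C−4) + 0.615/C = 29.843/26.843 + 0.0798 = 1.1915
τ_max = K·8FD/(πd³) → F_max = τ_allow·πd³/(8DK)
F_max = 340·π·8.3³/(8·64.0·1.1915) = 6.1075e+05/610.06 = 1001.1 N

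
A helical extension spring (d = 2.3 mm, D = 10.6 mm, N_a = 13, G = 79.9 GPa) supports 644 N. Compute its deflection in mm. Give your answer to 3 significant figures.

35.7 mm

k = Gd⁴/(8D³N_a) = (79.9×10³)(2.3⁴)/(8·10.6³·13) = 18.051 N/mm
δ = F/k = 644 / 18.051 = 35.676 mm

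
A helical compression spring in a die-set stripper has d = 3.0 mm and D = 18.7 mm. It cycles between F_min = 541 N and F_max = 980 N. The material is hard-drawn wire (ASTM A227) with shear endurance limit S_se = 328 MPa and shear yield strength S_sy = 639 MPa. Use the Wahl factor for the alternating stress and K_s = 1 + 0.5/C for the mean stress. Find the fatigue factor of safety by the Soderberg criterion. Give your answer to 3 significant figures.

0.268

C = D/d = 18.7/3.0 = 6.2333; K_W = (4C−1)/(4C−4)+0.615/C = 1.2420; K_s = 1+0.5/C = 1.0802
F_a = (F_max−F_min)/2 = 219.5 N; F_m = (F_max+F_min)/2 = 760.5 N
τ_a = K_W·8F_aD/(πd³) = 1.2420 × 387.13 = 480.8 MPa
τ_m = K_s·8F_mD/(πd³) = 1.0802 × 1341.3 = 1448.9 MPa
Soderberg: 1/n_f = τ_a/S_se + τ_m/S_sy = 480.8/328 + 1448.9/639 = 1.46586 + 2.26739 = 3.7332
n_f = 1/3.7332 = 0.2679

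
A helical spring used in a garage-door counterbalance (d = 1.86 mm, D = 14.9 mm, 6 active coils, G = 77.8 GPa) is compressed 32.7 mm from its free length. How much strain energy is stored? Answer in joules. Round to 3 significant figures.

k = Gd⁴/(8D³N_a) = (77.8×10³)(1.86⁴)/(8·14.9³·6) = 5.8645 N/mm
U = ½kδ² = 0.5 × 5.8645 × 32.7² = 3135.4 N·mm = 3.1354 J

3.14 J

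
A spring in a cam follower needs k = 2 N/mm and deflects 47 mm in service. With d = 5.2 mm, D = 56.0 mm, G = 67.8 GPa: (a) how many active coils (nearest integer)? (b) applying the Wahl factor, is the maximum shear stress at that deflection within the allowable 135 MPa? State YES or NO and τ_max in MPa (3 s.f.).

(a) 18 coils; (b) YES, τ_max = 106 MPa

N_a = Gd⁴/(8D³k) = (67.8×10³)(5.2⁴)/(8·56.0³·2) = 17.64 → N_a = 18
Actual rate k = Gd⁴/(8D³·18) = 1.9603 N/mm
Working load F = kδ = 1.9603·47 = 92.133 N
C = 56.0/5.2 = 10.7692; K_W = (4C−1)/(4C−4)+0.615/C = 1.1339
τ_max = K_W·8FD/(πd³) = 1.1339·93.44 = 105.95 MPa
τ_max ≤ 135 MPa → acceptable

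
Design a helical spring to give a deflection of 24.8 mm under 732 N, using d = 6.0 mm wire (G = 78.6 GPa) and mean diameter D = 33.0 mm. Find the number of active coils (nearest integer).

12

Required rate k = F/δ = 732/24.8 = 29.516 N/mm
N_a = Gd⁴/(8D³k) = (78.6×10³ × 6.0⁴)/(8 × 33.0³ × 29.516)
    = 1.01866e+08 / 8.48577e+06 = 12 → 12 coils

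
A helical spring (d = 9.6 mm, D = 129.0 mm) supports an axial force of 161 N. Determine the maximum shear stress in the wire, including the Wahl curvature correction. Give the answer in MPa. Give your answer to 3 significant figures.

66.1 MPa

Spring index C = D/d = 129.0/9.6 = 13.4375
K_W = (4C−1)/(4C−4) + 0.615/C = 52.750/49.750 + 0.0458 = 1.1061
τ₀ = 8FD/(πd³) = 8·161·129.0/(π·9.6³) = 166152/2779.5 = 59.778 MPa
τ_max = K·τ₀ = 1.1061 × 59.778 = 66.119 MPa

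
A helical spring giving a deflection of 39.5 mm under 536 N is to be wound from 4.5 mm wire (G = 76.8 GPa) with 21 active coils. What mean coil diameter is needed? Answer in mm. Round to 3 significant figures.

24.0 mm

Required rate k = F/δ = 536/39.5 = 13.57 N/mm
D = (Gd⁴/(8N_a·k))^(1/3) = (76.8×10³·4.5⁴/(8·21·13.57))^(1/3)
  = (13814.5)^(1/3) = 23.9945 mm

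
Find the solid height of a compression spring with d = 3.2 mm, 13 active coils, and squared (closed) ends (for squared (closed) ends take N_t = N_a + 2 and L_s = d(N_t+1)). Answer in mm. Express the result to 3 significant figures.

51.2 mm

squared (closed) ends: N_t = N_a + 2 = 13 + 2 = 15
L_s = d·(N_t+1) = 3.2 × 16 = 51.2 mm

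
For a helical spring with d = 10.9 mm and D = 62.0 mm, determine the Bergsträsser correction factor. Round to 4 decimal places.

1.2531

C = D/d = 62.0/10.9 = 5.6881
K_B = (4C+2)/(4C−3) = 24.752/19.752 = 1.2531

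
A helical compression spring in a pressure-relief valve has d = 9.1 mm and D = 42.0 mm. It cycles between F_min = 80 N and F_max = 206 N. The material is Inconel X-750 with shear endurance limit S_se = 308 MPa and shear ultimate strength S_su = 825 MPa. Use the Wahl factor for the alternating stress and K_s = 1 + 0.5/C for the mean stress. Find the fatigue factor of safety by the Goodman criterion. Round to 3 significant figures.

C = D/d = 42.0/9.1 = 4.6154; K_W = (4C−1)/(4C−4)+0.615/C = 1.3407; K_s = 1+0.5/C = 1.1083
F_a = (F_max−F_min)/2 = 63 N; F_m = (F_max+F_min)/2 = 143 N
τ_a = K_W·8F_aD/(πd³) = 1.3407 × 8.9414 = 11.988 MPa
τ_m = K_s·8F_mD/(πd³) = 1.1083 × 20.296 = 22.494 MPa
Goodman: 1/n_f = τ_a/S_se + τ_m/S_su = 11.988/308 + 22.494/825 = 0.03892 + 0.02727 = 0.066187
n_f = 1/0.066187 = 15.11

15.1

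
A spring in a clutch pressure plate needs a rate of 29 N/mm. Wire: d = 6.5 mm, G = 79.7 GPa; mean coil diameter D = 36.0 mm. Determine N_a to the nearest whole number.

13

N_a = Gd⁴/(8D³k) = (79.7×10³ × 6.5⁴)/(8 × 36.0³ × 29)
    = 1.42269e+08 / 1.08242e+07 = 13.14 → 13 coils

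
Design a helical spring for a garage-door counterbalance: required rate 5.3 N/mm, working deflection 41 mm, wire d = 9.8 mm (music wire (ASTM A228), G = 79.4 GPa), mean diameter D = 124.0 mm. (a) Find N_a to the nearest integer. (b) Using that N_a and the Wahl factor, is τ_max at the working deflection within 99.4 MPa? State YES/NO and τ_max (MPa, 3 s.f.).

N_a = Gd⁴/(8D³k) = (79.4×10³)(9.8⁴)/(8·124.0³·5.3) = 9.059 → N_a = 9
Actual rate k = Gd⁴/(8D³·9) = 5.3349 N/mm
Working load F = kδ = 5.3349·41 = 218.73 N
C = 124.0/9.8 = 12.6531; K_W = (4C−1)/(4C−4)+0.615/C = 1.1130
τ_max = K_W·8FD/(πd³) = 1.1130·73.383 = 81.673 MPa
τ_max ≤ 99.4 MPa → acceptable

(a) 9 coils; (b) YES, τ_max = 81.7 MPa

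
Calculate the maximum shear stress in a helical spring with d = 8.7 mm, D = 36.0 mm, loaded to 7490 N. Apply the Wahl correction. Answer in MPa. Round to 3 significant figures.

Spring index C = D/d = 36.0/8.7 = 4.1379
K_W = (4C−1)/(4C−4) + 0.615/C = 15.552/12.552 + 0.1486 = 1.3876
τ₀ = 8FD/(πd³) = 8·7490·36.0/(π·8.7³) = 2.15712e+06/2068.7 = 1042.7 MPa
τ_max = K·τ₀ = 1.3876 × 1042.7 = 1446.9 MPa

1450 MPa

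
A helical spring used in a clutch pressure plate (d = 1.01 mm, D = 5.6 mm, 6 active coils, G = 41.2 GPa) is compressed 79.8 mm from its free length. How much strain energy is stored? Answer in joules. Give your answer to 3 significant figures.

k = Gd⁴/(8D³N_a) = (41.2×10³)(1.01⁴)/(8·5.6³·6) = 5.086 N/mm
U = ½kδ² = 0.5 × 5.086 × 79.8² = 16194 N·mm = 16.194 J

16.2 J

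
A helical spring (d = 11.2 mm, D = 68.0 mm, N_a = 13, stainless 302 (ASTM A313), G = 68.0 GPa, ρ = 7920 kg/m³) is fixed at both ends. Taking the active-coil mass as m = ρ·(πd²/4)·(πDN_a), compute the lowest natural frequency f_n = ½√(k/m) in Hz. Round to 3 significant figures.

k = Gd⁴/(8D³N_a) = (68.0×10³)(11.2⁴)/(8·68.0³·13) = 32.721 N/mm = 32721 N/m
Wire length L = πDN_a = π·68.0·13 = 2777.2 mm
m = ρ·(πd²/4)·L = 7920 × 98.52×10⁻⁶ m² × 2.7772 m = 2.167 kg
f_n = ½√(k/m) = 0.5·√(32721/2.167) = 0.5·√(15100) = 61.44 Hz

61.4 Hz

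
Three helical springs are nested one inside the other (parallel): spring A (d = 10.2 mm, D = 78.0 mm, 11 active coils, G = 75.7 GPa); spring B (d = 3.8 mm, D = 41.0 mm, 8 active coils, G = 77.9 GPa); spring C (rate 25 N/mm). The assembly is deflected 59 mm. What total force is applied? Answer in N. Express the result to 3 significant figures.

k_A = Gd⁴/(8D³N_a) = (75.7×10³)(10.2⁴)/(8·78.0³·11) = 19.621 N/mm
k_B = Gd⁴/(8D³N_a) = (77.9×10³)(3.8⁴)/(8·41.0³·8) = 3.6825 N/mm
Parallel: k_eq = 19.621 + 3.6825 + 25 = 48.304 N/mm
F = k_eq·δ = 48.304·59 = 2849.9 N

2850 N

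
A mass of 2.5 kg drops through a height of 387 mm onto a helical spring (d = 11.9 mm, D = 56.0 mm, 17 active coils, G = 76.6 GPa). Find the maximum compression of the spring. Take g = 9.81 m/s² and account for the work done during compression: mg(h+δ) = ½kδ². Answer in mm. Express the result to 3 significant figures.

k = Gd⁴/(8D³N_a) = (76.6×10³)(11.9⁴)/(8·56.0³·17) = 64.315 N/mm
W = mg = 2.5 × 9.81 = 24.525 N
½kδ² − Wδ − Wh = 0 → δ = (W + √(W² + 2kWh))/k
δ = (24.525 + √(601.48 + 1.22085e+06))/64.315 = (24.525 + 1105.2)/64.315 = 17.565 mm

17.6 mm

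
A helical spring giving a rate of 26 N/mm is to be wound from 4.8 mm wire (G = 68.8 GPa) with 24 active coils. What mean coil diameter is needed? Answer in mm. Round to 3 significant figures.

19.4 mm

D = (Gd⁴/(8N_a·k))^(1/3) = (68.8×10³·4.8⁴/(8·24·26))^(1/3)
  = (7316.09)^(1/3) = 19.4130 mm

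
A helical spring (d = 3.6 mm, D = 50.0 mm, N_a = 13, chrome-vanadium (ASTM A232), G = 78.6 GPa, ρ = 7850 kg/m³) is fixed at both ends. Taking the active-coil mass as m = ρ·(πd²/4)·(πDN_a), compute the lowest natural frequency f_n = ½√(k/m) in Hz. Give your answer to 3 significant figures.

39.4 Hz

k = Gd⁴/(8D³N_a) = (78.6×10³)(3.6⁴)/(8·50.0³·13) = 1.0155 N/mm = 1015.5 N/m
Wire length L = πDN_a = π·50.0·13 = 2042 mm
m = ρ·(πd²/4)·L = 7850 × 10.179×10⁻⁶ m² × 2.042 m = 0.16317 kg
f_n = ½√(k/m) = 0.5·√(1015.5/0.16317) = 0.5·√(6223.9) = 39.446 Hz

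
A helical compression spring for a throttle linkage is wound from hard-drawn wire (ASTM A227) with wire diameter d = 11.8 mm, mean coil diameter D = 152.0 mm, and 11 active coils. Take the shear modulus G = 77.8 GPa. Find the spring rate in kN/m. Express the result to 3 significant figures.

k = Gd⁴/(8D³N_a) = (77.8×10³ × 11.8⁴) / (8 × 152.0³ × 11)
  = 1.50837e+09 / 3.09039e+08 = 4.8808 N/mm

4.88 kN/m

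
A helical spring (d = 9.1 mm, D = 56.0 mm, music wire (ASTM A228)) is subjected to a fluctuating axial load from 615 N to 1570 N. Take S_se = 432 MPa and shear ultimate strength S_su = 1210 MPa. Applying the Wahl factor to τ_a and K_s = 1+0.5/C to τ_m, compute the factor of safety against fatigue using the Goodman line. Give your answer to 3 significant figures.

2.25

C = D/d = 56.0/9.1 = 6.1538; K_W = (4C−1)/(4C−4)+0.615/C = 1.2455; K_s = 1+0.5/C = 1.0813
F_a = (F_max−F_min)/2 = 477.5 N; F_m = (F_max+F_min)/2 = 1092.5 N
τ_a = K_W·8F_aD/(πd³) = 1.2455 × 90.36 = 112.54 MPa
τ_m = K_s·8F_mD/(πd³) = 1.0813 × 206.74 = 223.54 MPa
Goodman: 1/n_f = τ_a/S_se + τ_m/S_su = 112.54/432 + 223.54/1210 = 0.26051 + 0.18474 = 0.44525
n_f = 1/0.44525 = 2.246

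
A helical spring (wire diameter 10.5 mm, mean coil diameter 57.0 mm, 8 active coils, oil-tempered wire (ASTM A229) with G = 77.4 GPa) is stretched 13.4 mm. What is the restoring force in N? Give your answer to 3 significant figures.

1060 N

k = Gd⁴/(8D³N_a) = (77.4×10³)(10.5⁴)/(8·57.0³·8) = 79.377 N/mm
F = k·δ = 79.377 × 13.4 = 1063.6 N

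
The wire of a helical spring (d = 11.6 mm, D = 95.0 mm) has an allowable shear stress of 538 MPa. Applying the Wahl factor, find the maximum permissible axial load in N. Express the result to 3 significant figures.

C = D/d = 95.0/11.6 = 8.1897
K_W = (4C−1)/(4C−4) + 0.615/C = 31.759/28.759 + 0.0751 = 1.1794
τ_max = K·8FD/(πd³) → F_max = τ_allow·πd³/(8DK)
F_max = 538·π·11.6³/(8·95.0·1.1794) = 2.6382e+06/896.35 = 2943.3 N

2940 N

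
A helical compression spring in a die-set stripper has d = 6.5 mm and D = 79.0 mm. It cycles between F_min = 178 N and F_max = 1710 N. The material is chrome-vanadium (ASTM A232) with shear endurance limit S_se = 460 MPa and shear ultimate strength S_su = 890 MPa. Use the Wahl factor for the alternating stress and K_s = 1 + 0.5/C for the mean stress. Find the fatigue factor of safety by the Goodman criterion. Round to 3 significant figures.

0.460

C = D/d = 79.0/6.5 = 12.1538; K_W = (4C−1)/(4C−4)+0.615/C = 1.1178; K_s = 1+0.5/C = 1.0411
F_a = (F_max−F_min)/2 = 766 N; F_m = (F_max+F_min)/2 = 944 N
τ_a = K_W·8F_aD/(πd³) = 1.1178 × 561.12 = 627.24 MPa
τ_m = K_s·8F_mD/(πd³) = 1.0411 × 691.51 = 719.96 MPa
Goodman: 1/n_f = τ_a/S_se + τ_m/S_su = 627.24/460 + 719.96/890 = 1.36357 + 0.80894 = 2.1725
n_f = 1/2.1725 = 0.4603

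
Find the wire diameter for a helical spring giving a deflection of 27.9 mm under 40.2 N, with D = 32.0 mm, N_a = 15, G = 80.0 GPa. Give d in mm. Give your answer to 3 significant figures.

2.90 mm

Required rate k = F/δ = 40.2/27.9 = 1.4409 N/mm
d = (8D³N_a·k / G)^(1/4) = (8·32.0³·15·1.4409 / (80.0×10³))^0.25
  = (70.821)^0.25 = 2.9010 mm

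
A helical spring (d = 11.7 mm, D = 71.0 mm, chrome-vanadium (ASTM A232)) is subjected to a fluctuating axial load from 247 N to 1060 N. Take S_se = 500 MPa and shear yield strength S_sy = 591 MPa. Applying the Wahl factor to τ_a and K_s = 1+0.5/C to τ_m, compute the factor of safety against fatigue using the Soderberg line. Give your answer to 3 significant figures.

4.00

C = D/d = 71.0/11.7 = 6.0684; K_W = (4C−1)/(4C−4)+0.615/C = 1.2493; K_s = 1+0.5/C = 1.0824
F_a = (F_max−F_min)/2 = 406.5 N; F_m = (F_max+F_min)/2 = 653.5 N
τ_a = K_W·8F_aD/(πd³) = 1.2493 × 45.888 = 57.329 MPa
τ_m = K_s·8F_mD/(πd³) = 1.0824 × 73.771 = 79.849 MPa
Soderberg: 1/n_f = τ_a/S_se + τ_m/S_sy = 57.329/500 + 79.849/591 = 0.11466 + 0.13511 = 0.24977
n_f = 1/0.24977 = 4.004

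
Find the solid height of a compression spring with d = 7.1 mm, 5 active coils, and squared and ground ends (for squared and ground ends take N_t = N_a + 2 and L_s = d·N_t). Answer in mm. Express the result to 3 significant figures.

49.7 mm

squared and ground ends: N_t = N_a + 2 = 5 + 2 = 7
L_s = d·N_t = 7.1 × 7 = 49.7 mm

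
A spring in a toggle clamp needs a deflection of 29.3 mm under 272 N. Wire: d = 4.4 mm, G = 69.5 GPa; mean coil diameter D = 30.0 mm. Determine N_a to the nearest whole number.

13

Required rate k = F/δ = 272/29.3 = 9.2833 N/mm
N_a = Gd⁴/(8D³k) = (69.5×10³ × 4.4⁴)/(8 × 30.0³ × 9.2833)
    = 2.60493e+07 / 2.00519e+06 = 12.99 → 13 coils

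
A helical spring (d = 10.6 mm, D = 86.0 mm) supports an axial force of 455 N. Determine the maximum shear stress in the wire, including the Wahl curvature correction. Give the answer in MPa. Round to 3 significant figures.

98.8 MPa

Spring index C = D/d = 86.0/10.6 = 8.1132
K_W = (4C−1)/(4C−4) + 0.615/C = 31.453/28.453 + 0.0758 = 1.1812
τ₀ = 8FD/(πd³) = 8·455·86.0/(π·10.6³) = 313040/3741.7 = 83.663 MPa
τ_max = K·τ₀ = 1.1812 × 83.663 = 98.826 MPa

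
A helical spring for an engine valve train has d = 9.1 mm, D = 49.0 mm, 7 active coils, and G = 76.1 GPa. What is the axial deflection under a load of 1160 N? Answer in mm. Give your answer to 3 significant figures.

k = Gd⁴/(8D³N_a) = (76.1×10³)(9.1⁴)/(8·49.0³·7) = 79.209 N/mm
δ = F/k = 1160 / 79.209 = 14.645 mm

14.6 mm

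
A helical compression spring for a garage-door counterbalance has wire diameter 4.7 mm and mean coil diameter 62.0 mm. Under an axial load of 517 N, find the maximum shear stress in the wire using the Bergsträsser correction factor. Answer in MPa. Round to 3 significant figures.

865 MPa

Spring index C = D/d = 62.0/4.7 = 13.1915
K_B = (4C+2)/(4C−3) = 54.766/49.766 = 1.1005
τ₀ = 8FD/(πd³) = 8·517·62.0/(π·4.7³) = 256432/326.17 = 786.19 MPa
τ_max = K·τ₀ = 1.1005 × 786.19 = 865.18 MPa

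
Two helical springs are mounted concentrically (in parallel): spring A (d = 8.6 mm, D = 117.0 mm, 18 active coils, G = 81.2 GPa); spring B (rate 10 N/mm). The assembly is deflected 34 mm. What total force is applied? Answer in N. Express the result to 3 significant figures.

k_A = Gd⁴/(8D³N_a) = (81.2×10³)(8.6⁴)/(8·117.0³·18) = 1.9259 N/mm
Parallel: k_eq = 1.9259 + 10 = 11.926 N/mm
F = k_eq·δ = 11.926·34 = 405.48 N

405 N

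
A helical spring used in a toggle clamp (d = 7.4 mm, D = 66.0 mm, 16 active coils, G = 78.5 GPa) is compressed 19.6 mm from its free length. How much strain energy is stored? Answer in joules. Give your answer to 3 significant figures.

k = Gd⁴/(8D³N_a) = (78.5×10³)(7.4⁴)/(8·66.0³·16) = 6.3967 N/mm
U = ½kδ² = 0.5 × 6.3967 × 19.6² = 1228.7 N·mm = 1.2287 J

1.23 J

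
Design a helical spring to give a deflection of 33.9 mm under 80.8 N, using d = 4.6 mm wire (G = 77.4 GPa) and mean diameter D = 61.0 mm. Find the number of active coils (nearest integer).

8

Required rate k = F/δ = 80.8/33.9 = 2.3835 N/mm
N_a = Gd⁴/(8D³k) = (77.4×10³ × 4.6⁴)/(8 × 61.0³ × 2.3835)
    = 3.46555e+07 / 4.32804e+06 = 8.007 → 8 coils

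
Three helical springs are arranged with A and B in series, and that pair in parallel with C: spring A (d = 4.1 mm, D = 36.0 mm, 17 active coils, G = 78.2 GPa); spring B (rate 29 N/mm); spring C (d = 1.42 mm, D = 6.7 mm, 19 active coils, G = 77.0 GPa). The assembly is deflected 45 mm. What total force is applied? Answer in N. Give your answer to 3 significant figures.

448 N

k_A = Gd⁴/(8D³N_a) = (78.2×10³)(4.1⁴)/(8·36.0³·17) = 3.4825 N/mm
k_C = Gd⁴/(8D³N_a) = (77.0×10³)(1.42⁴)/(8·6.7³·19) = 6.8482 N/mm
Springs A,B series: k_AB = 1/(1/3.4825+1/29) = 3.1092 N/mm; parallel with C: k_eq = 3.1092+6.8482 = 9.9574 N/mm
F = k_eq·δ = 9.9574·45 = 448.08 N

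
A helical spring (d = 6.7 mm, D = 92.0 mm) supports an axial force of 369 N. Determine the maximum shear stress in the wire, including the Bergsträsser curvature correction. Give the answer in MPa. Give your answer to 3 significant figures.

315 MPa

Spring index C = D/d = 92.0/6.7 = 13.7313
K_B = (4C+2)/(4C−3) = 56.925/51.925 = 1.0963
τ₀ = 8FD/(πd³) = 8·369·92.0/(π·6.7³) = 271584/944.87 = 287.43 MPa
τ_max = K·τ₀ = 1.0963 × 287.43 = 315.11 MPa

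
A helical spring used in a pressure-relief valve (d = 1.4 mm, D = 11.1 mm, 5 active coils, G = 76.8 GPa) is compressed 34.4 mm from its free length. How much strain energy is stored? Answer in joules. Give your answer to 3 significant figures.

3.19 J

k = Gd⁴/(8D³N_a) = (76.8×10³)(1.4⁴)/(8·11.1³·5) = 5.3932 N/mm
U = ½kδ² = 0.5 × 5.3932 × 34.4² = 3191 N·mm = 3.191 J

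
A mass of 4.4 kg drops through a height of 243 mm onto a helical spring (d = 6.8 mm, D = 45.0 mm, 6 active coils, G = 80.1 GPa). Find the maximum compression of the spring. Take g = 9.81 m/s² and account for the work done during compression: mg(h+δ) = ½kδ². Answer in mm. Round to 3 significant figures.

k = Gd⁴/(8D³N_a) = (80.1×10³)(6.8⁴)/(8·45.0³·6) = 39.155 N/mm
W = mg = 4.4 × 9.81 = 43.164 N
½kδ² − Wδ − Wh = 0 → δ = (W + √(W² + 2kWh))/k
δ = (43.164 + √(1863.1 + 821386))/39.155 = (43.164 + 907.33)/39.155 = 24.275 mm

24.3 mm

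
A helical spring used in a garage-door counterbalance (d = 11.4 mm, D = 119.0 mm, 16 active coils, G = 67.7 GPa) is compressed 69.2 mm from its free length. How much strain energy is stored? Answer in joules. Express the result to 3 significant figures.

k = Gd⁴/(8D³N_a) = (67.7×10³)(11.4⁴)/(8·119.0³·16) = 5.301 N/mm
U = ½kδ² = 0.5 × 5.301 × 69.2² = 12692 N·mm = 12.692 J

12.7 J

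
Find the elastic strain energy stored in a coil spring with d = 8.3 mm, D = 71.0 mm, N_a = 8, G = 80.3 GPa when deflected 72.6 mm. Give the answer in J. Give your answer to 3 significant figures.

43.8 J

k = Gd⁴/(8D³N_a) = (80.3×10³)(8.3⁴)/(8·71.0³·8) = 16.637 N/mm
U = ½kδ² = 0.5 × 16.637 × 72.6² = 43845 N·mm = 43.845 J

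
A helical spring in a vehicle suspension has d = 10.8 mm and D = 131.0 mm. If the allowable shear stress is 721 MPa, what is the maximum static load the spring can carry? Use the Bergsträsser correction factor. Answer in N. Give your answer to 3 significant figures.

C = D/d = 131.0/10.8 = 12.1296
K_B = (4C+2)/(4C−3) = 50.519/45.519 = 1.1098
τ_max = K·8FD/(πd³) → F_max = τ_allow·πd³/(8DK)
F_max = 721·π·10.8³/(8·131.0·1.1098) = 2.8534e+06/1163.1 = 2453.2 N

2450 N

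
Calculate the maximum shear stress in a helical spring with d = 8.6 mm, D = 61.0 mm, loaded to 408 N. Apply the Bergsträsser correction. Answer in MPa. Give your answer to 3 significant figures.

Spring index C = D/d = 61.0/8.6 = 7.0930
K_B = (4C+2)/(4C−3) = 30.372/25.372 = 1.1971
τ₀ = 8FD/(πd³) = 8·408·61.0/(π·8.6³) = 199104/1998.2 = 99.64 MPa
τ_max = K·τ₀ = 1.1971 × 99.64 = 119.28 MPa

119 MPa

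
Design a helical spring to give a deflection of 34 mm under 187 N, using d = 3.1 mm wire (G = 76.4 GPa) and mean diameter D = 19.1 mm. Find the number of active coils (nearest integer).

23

Required rate k = F/δ = 187/34 = 5.5 N/mm
N_a = Gd⁴/(8D³k) = (76.4×10³ × 3.1⁴)/(8 × 19.1³ × 5.5)
    = 7.0557e+06 / 306586 = 23.01 → 23 coils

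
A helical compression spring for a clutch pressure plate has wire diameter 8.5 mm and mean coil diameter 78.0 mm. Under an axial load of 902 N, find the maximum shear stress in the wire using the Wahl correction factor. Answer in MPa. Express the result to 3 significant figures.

Spring index C = D/d = 78.0/8.5 = 9.1765
K_W = (4C−1)/(4C−4) + 0.615/C = 35.706/32.706 + 0.0670 = 1.1587
τ₀ = 8FD/(πd³) = 8·902·78.0/(π·8.5³) = 562848/1929.3 = 291.73 MPa
τ_max = K·τ₀ = 1.1587 × 291.73 = 338.04 MPa

338 MPa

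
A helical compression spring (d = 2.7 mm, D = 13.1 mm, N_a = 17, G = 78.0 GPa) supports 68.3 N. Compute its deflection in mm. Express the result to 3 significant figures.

k = Gd⁴/(8D³N_a) = (78.0×10³)(2.7⁴)/(8·13.1³·17) = 13.558 N/mm
δ = F/k = 68.3 / 13.558 = 5.0376 mm

5.04 mm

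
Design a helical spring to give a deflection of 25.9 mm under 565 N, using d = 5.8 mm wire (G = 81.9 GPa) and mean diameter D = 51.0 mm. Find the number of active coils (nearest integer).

Required rate k = F/δ = 565/25.9 = 21.815 N/mm
N_a = Gd⁴/(8D³k) = (81.9×10³ × 5.8⁴)/(8 × 51.0³ × 21.815)
    = 9.26821e+07 / 2.31499e+07 = 4.004 → 4 coils

4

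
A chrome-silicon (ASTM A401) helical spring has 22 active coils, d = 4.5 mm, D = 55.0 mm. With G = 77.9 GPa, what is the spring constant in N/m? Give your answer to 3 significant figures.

1090 N/m

k = Gd⁴/(8D³N_a) = (77.9×10³ × 4.5⁴) / (8 × 55.0³ × 22)
  = 3.19439e+07 / 2.9282e+07 = 1.0909 N/mm = 1090.9 N/m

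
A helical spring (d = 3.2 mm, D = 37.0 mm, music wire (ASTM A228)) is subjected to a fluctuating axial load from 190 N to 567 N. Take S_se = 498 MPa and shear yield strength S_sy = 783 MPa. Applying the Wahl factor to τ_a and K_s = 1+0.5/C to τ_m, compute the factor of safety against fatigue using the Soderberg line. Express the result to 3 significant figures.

0.374

C = D/d = 37.0/3.2 = 11.5625; K_W = (4C−1)/(4C−4)+0.615/C = 1.1242; K_s = 1+0.5/C = 1.0432
F_a = (F_max−F_min)/2 = 188.5 N; F_m = (F_max+F_min)/2 = 378.5 N
τ_a = K_W·8F_aD/(πd³) = 1.1242 × 542 = 609.32 MPa
τ_m = K_s·8F_mD/(πd³) = 1.0432 × 1088.3 = 1135.4 MPa
Soderberg: 1/n_f = τ_a/S_se + τ_m/S_sy = 609.32/498 + 1135.4/783 = 1.22353 + 1.45005 = 2.6736
n_f = 1/2.6736 = 0.374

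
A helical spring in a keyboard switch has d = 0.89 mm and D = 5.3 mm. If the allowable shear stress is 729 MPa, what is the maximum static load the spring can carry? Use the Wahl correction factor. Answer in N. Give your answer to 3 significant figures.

C = D/d = 5.3/0.89 = 5.9551
K_W = (4C−1)/(4C−4) + 0.615/C = 22.820/19.820 + 0.1033 = 1.2546
τ_max = K·8FD/(πd³) → F_max = τ_allow·πd³/(8DK)
F_max = 729·π·0.89³/(8·5.3·1.2546) = 1614.5/53.196 = 30.35 N

30.4 N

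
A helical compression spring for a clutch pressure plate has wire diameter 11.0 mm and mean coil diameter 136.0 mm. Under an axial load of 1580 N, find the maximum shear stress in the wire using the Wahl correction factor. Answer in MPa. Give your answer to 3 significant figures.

459 MPa

Spring index C = D/d = 136.0/11.0 = 12.3636
K_W = (4C−1)/(4C−4) + 0.615/C = 48.455/45.455 + 0.0497 = 1.1157
τ₀ = 8FD/(πd³) = 8·1580·136.0/(π·11.0³) = 1.71904e+06/4181.5 = 411.11 MPa
τ_max = K·τ₀ = 1.1157 × 411.11 = 458.69 MPa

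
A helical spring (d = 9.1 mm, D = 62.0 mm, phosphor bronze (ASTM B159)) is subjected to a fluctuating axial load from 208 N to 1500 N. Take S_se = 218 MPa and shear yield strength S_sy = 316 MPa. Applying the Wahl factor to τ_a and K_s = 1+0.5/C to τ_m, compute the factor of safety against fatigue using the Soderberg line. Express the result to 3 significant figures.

C = D/d = 62.0/9.1 = 6.8132; K_W = (4C−1)/(4C−4)+0.615/C = 1.2193; K_s = 1+0.5/C = 1.0734
F_a = (F_max−F_min)/2 = 646 N; F_m = (F_max+F_min)/2 = 854 N
τ_a = K_W·8F_aD/(πd³) = 1.2193 × 135.34 = 165.02 MPa
τ_m = K_s·8F_mD/(πd³) = 1.0734 × 178.92 = 192.05 MPa
Soderberg: 1/n_f = τ_a/S_se + τ_m/S_sy = 165.02/218 + 192.05/316 = 0.75699 + 0.60776 = 1.3648
n_f = 1/1.3648 = 0.7327

0.733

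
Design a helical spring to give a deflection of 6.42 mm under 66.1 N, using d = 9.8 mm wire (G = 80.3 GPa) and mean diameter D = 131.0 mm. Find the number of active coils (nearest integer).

Required rate k = F/δ = 66.1/6.42 = 10.296 N/mm
N_a = Gd⁴/(8D³k) = (80.3×10³ × 9.8⁴)/(8 × 131.0³ × 10.296)
    = 7.40662e+08 / 1.8517e+08 = 4 → 4 coils

4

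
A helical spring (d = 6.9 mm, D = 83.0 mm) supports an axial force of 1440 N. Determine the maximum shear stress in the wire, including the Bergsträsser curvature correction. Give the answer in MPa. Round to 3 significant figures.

Spring index C = D/d = 83.0/6.9 = 12.0290
K_B = (4C+2)/(4C−3) = 50.116/45.116 = 1.1108
τ₀ = 8FD/(πd³) = 8·1440·83.0/(π·6.9³) = 956160/1032 = 926.47 MPa
τ_max = K·τ₀ = 1.1108 × 926.47 = 1029.2 MPa

1030 MPa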